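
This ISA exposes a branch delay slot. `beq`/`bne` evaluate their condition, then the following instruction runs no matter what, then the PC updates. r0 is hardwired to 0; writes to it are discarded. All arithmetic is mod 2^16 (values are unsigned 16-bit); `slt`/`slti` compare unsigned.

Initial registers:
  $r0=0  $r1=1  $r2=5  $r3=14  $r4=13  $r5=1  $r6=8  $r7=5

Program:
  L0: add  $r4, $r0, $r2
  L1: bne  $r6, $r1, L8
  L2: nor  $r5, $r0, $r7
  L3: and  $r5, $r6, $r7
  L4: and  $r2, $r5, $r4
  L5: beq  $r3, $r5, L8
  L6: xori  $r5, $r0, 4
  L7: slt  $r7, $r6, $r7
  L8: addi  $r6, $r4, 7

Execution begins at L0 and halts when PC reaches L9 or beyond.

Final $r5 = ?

65530

PC=0  add  $r4, $r0, $r2     | $r0=0 $r1=1 $r2=5 $r3=14 $r4=5 $r5=1 $r6=8 $r7=5
PC=1  bne  $r6, $r1, L8      | $r0=0 $r1=1 $r2=5 $r3=14 $r4=5 $r5=1 $r6=8 $r7=5  [TAKEN]
PC=2  nor  $r5, $r0, $r7     | $r0=0 $r1=1 $r2=5 $r3=14 $r4=5 $r5=65530 $r6=8 $r7=5
PC=8  addi  $r6, $r4, 7      | $r0=0 $r1=1 $r2=5 $r3=14 $r4=5 $r5=65530 $r6=12 $r7=5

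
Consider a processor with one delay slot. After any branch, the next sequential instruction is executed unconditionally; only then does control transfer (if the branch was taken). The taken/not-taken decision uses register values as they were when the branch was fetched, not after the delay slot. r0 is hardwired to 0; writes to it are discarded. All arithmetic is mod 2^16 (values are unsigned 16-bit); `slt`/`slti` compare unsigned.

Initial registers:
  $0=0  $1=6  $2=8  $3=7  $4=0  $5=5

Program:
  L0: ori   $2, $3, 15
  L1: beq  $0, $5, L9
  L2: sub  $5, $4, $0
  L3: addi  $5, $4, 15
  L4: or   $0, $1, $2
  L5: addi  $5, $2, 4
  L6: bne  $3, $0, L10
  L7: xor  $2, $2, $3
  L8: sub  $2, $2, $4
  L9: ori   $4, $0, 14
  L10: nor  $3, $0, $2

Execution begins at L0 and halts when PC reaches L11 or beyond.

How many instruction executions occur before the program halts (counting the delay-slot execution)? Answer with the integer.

#0 ori   $2, $3, 15 ; 0/6/15/7/0/5
#1 beq  $0, $5, L9 ; 0/6/15/7/0/5 ; →fallthru
#2 sub  $5, $4, $0 ; 0/6/15/7/0/0
#3 addi  $5, $4, 15 ; 0/6/15/7/0/15
#4 or   $0, $1, $2 ; 0/6/15/7/0/15
#5 addi  $5, $2, 4 ; 0/6/15/7/0/19
#6 bne  $3, $0, L10 ; 0/6/15/7/0/19 ; →target
#7 xor  $2, $2, $3 ; 0/6/8/7/0/19
#10 nor  $3, $0, $2 ; 0/6/8/65527/0/19

9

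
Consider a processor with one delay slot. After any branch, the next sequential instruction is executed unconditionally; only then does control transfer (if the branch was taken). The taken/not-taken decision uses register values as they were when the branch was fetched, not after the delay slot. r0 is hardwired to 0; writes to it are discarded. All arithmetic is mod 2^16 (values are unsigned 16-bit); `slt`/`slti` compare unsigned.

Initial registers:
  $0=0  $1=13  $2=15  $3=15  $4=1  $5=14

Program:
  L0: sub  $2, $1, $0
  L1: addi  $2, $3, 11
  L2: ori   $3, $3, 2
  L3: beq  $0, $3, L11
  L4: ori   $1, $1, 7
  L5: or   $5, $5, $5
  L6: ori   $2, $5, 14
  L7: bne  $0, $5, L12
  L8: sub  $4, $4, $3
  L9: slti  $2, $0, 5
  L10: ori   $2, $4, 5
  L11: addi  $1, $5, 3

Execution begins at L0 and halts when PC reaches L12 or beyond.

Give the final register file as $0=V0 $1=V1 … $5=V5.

#0 sub  $2, $1, $0 ; 0/13/13/15/1/14
#1 addi  $2, $3, 11 ; 0/13/26/15/1/14
#2 ori   $3, $3, 2 ; 0/13/26/15/1/14
#3 beq  $0, $3, L11 ; 0/13/26/15/1/14 ; →fallthru
#4 ori   $1, $1, 7 ; 0/15/26/15/1/14
#5 or   $5, $5, $5 ; 0/15/26/15/1/14
#6 ori   $2, $5, 14 ; 0/15/14/15/1/14
#7 bne  $0, $5, L12 ; 0/15/14/15/1/14 ; →target
#8 sub  $4, $4, $3 ; 0/15/14/15/65522/14

$0=0 $1=15 $2=14 $3=15 $4=65522 $5=14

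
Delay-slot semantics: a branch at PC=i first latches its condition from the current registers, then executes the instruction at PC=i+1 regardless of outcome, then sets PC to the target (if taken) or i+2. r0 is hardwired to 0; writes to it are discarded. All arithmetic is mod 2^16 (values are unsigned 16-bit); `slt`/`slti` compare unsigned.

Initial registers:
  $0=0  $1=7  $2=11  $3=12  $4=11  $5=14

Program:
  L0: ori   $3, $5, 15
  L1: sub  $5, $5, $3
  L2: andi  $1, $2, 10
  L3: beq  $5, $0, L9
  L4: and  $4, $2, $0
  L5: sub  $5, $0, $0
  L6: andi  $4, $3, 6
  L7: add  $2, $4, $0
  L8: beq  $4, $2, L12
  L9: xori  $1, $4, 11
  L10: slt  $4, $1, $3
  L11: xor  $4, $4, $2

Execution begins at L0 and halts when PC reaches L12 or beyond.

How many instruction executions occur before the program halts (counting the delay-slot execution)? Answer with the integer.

10

#0 ori   $3, $5, 15 ; 0/7/11/15/11/14
#1 sub  $5, $5, $3 ; 0/7/11/15/11/65535
#2 andi  $1, $2, 10 ; 0/10/11/15/11/65535
#3 beq  $5, $0, L9 ; 0/10/11/15/11/65535 ; →fallthru
#4 and  $4, $2, $0 ; 0/10/11/15/0/65535
#5 sub  $5, $0, $0 ; 0/10/11/15/0/0
#6 andi  $4, $3, 6 ; 0/10/11/15/6/0
#7 add  $2, $4, $0 ; 0/10/6/15/6/0
#8 beq  $4, $2, L12 ; 0/10/6/15/6/0 ; →target
#9 xori  $1, $4, 11 ; 0/13/6/15/6/0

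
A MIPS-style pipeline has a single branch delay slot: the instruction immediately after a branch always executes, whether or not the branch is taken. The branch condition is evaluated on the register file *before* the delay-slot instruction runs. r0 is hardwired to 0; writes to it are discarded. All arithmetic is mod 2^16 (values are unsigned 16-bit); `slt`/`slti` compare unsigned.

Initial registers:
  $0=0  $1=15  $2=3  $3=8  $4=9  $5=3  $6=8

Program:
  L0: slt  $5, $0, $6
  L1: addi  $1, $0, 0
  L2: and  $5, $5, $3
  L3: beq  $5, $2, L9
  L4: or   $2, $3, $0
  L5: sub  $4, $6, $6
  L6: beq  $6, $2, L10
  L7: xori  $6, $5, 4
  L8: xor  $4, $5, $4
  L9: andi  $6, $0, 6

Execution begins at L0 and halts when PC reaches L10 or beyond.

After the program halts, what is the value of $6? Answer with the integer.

4

[0] slt  $5, $0, $6  →  {$0:0, $1:15, $2:3, $3:8, $4:9, $5:1, $6:8}
[1] addi  $1, $0, 0  →  {$0:0, $1:0, $2:3, $3:8, $4:9, $5:1, $6:8}
[2] and  $5, $5, $3  →  {$0:0, $1:0, $2:3, $3:8, $4:9, $5:0, $6:8}
[3] beq  $5, $2, L9  →  {$0:0, $1:0, $2:3, $3:8, $4:9, $5:0, $6:8}  ⟨branch fallthrough⟩
[4] or   $2, $3, $0  →  {$0:0, $1:0, $2:8, $3:8, $4:9, $5:0, $6:8}
[5] sub  $4, $6, $6  →  {$0:0, $1:0, $2:8, $3:8, $4:0, $5:0, $6:8}
[6] beq  $6, $2, L10  →  {$0:0, $1:0, $2:8, $3:8, $4:0, $5:0, $6:8}  ⟨branch taken⟩
[7] xori  $6, $5, 4  →  {$0:0, $1:0, $2:8, $3:8, $4:0, $5:0, $6:4}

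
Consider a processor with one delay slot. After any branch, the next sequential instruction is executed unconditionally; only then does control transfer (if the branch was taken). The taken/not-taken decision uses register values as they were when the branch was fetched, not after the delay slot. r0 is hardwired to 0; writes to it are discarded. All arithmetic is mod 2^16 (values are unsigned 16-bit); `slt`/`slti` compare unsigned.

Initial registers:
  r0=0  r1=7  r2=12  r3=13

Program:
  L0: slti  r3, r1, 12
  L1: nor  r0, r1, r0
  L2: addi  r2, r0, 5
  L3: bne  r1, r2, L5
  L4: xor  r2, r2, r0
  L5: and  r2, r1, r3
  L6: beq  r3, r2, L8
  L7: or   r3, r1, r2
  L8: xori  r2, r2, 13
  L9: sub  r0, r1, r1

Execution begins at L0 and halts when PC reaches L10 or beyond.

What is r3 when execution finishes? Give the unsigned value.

[0] slti  r3, r1, 12  →  {r0:0, r1:7, r2:12, r3:1}
[1] nor  r0, r1, r0  →  {r0:0, r1:7, r2:12, r3:1}
[2] addi  r2, r0, 5  →  {r0:0, r1:7, r2:5, r3:1}
[3] bne  r1, r2, L5  →  {r0:0, r1:7, r2:5, r3:1}  ⟨branch taken⟩
[4] xor  r2, r2, r0  →  {r0:0, r1:7, r2:5, r3:1}
[5] and  r2, r1, r3  →  {r0:0, r1:7, r2:1, r3:1}
[6] beq  r3, r2, L8  →  {r0:0, r1:7, r2:1, r3:1}  ⟨branch taken⟩
[7] or   r3, r1, r2  →  {r0:0, r1:7, r2:1, r3:7}
[8] xori  r2, r2, 13  →  {r0:0, r1:7, r2:12, r3:7}
[9] sub  r0, r1, r1  →  {r0:0, r1:7, r2:12, r3:7}

7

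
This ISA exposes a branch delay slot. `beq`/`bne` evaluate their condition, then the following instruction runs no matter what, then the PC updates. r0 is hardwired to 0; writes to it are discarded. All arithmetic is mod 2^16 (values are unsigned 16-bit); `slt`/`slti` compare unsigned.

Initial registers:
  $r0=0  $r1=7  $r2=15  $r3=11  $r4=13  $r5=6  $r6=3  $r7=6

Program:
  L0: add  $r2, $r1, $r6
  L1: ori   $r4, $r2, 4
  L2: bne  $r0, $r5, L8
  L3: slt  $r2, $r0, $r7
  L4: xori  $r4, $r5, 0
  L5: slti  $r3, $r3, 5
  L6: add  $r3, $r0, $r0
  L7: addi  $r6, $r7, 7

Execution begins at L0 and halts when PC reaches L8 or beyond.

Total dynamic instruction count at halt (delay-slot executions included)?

[0] add  $r2, $r1, $r6  →  {$r0:0, $r1:7, $r2:10, $r3:11, $r4:13, $r5:6, $r6:3, $r7:6}
[1] ori   $r4, $r2, 4  →  {$r0:0, $r1:7, $r2:10, $r3:11, $r4:14, $r5:6, $r6:3, $r7:6}
[2] bne  $r0, $r5, L8  →  {$r0:0, $r1:7, $r2:10, $r3:11, $r4:14, $r5:6, $r6:3, $r7:6}  ⟨branch taken⟩
[3] slt  $r2, $r0, $r7  →  {$r0:0, $r1:7, $r2:1, $r3:11, $r4:14, $r5:6, $r6:3, $r7:6}

4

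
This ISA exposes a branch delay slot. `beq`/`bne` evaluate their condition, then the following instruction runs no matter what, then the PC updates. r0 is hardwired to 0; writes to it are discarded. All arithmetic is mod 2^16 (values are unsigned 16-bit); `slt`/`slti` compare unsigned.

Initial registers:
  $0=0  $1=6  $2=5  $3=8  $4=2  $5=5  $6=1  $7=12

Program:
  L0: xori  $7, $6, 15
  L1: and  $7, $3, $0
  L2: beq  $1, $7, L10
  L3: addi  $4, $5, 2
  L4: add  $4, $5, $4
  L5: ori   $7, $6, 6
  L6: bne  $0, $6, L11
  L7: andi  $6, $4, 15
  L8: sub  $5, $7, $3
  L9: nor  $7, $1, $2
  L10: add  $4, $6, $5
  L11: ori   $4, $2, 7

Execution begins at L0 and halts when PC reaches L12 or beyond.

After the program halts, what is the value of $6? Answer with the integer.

#0 xori  $7, $6, 15 ; 0/6/5/8/2/5/1/14
#1 and  $7, $3, $0 ; 0/6/5/8/2/5/1/0
#2 beq  $1, $7, L10 ; 0/6/5/8/2/5/1/0 ; →fallthru
#3 addi  $4, $5, 2 ; 0/6/5/8/7/5/1/0
#4 add  $4, $5, $4 ; 0/6/5/8/12/5/1/0
#5 ori   $7, $6, 6 ; 0/6/5/8/12/5/1/7
#6 bne  $0, $6, L11 ; 0/6/5/8/12/5/1/7 ; →target
#7 andi  $6, $4, 15 ; 0/6/5/8/12/5/12/7
#11 ori   $4, $2, 7 ; 0/6/5/8/7/5/12/7

12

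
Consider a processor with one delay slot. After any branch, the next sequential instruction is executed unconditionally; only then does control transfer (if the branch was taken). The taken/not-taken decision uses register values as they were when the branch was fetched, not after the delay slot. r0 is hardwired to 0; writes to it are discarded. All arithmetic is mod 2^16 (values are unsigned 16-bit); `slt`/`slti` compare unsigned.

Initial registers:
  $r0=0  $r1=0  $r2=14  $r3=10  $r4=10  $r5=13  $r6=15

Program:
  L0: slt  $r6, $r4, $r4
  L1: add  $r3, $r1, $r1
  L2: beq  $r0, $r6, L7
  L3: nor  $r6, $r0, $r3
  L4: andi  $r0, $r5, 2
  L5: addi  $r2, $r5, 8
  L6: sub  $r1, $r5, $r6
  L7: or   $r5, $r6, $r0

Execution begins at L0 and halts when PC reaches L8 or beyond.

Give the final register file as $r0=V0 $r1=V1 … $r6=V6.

#0 slt  $r6, $r4, $r4 ; 0/0/14/10/10/13/0
#1 add  $r3, $r1, $r1 ; 0/0/14/0/10/13/0
#2 beq  $r0, $r6, L7 ; 0/0/14/0/10/13/0 ; →target
#3 nor  $r6, $r0, $r3 ; 0/0/14/0/10/13/65535
#7 or   $r5, $r6, $r0 ; 0/0/14/0/10/65535/65535

$r0=0 $r1=0 $r2=14 $r3=0 $r4=10 $r5=65535 $r6=65535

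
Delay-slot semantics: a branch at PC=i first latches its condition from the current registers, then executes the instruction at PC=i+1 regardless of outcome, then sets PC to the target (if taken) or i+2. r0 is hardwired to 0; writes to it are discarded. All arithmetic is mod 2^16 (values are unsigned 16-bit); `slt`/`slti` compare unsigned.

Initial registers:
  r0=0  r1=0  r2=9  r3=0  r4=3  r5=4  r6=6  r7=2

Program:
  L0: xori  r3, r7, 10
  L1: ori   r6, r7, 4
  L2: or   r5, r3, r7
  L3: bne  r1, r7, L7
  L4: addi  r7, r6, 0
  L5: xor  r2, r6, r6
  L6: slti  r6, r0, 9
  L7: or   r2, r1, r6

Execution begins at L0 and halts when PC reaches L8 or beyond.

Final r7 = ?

[0] xori  r3, r7, 10  →  {r0:0, r1:0, r2:9, r3:8, r4:3, r5:4, r6:6, r7:2}
[1] ori   r6, r7, 4  →  {r0:0, r1:0, r2:9, r3:8, r4:3, r5:4, r6:6, r7:2}
[2] or   r5, r3, r7  →  {r0:0, r1:0, r2:9, r3:8, r4:3, r5:10, r6:6, r7:2}
[3] bne  r1, r7, L7  →  {r0:0, r1:0, r2:9, r3:8, r4:3, r5:10, r6:6, r7:2}  ⟨branch taken⟩
[4] addi  r7, r6, 0  →  {r0:0, r1:0, r2:9, r3:8, r4:3, r5:10, r6:6, r7:6}
[7] or   r2, r1, r6  →  {r0:0, r1:0, r2:6, r3:8, r4:3, r5:10, r6:6, r7:6}

6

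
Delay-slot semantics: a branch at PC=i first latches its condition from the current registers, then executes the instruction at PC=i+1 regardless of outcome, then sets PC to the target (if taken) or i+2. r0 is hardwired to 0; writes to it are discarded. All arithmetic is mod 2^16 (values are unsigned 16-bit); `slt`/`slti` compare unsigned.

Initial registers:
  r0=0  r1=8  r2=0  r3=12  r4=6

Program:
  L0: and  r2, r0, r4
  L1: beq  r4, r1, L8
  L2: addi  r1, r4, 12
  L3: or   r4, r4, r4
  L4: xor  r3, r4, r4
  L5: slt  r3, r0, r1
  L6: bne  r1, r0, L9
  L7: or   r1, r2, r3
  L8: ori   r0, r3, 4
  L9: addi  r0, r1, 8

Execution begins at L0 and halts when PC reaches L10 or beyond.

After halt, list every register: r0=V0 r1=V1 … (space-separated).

PC=0  and  r2, r0, r4        | r0=0 r1=8 r2=0 r3=12 r4=6
PC=1  beq  r4, r1, L8        | r0=0 r1=8 r2=0 r3=12 r4=6  [not taken]
PC=2  addi  r1, r4, 12       | r0=0 r1=18 r2=0 r3=12 r4=6
PC=3  or   r4, r4, r4        | r0=0 r1=18 r2=0 r3=12 r4=6
PC=4  xor  r3, r4, r4        | r0=0 r1=18 r2=0 r3=0 r4=6
PC=5  slt  r3, r0, r1        | r0=0 r1=18 r2=0 r3=1 r4=6
PC=6  bne  r1, r0, L9        | r0=0 r1=18 r2=0 r3=1 r4=6  [TAKEN]
PC=7  or   r1, r2, r3        | r0=0 r1=1 r2=0 r3=1 r4=6
PC=9  addi  r0, r1, 8        | r0=0 r1=1 r2=0 r3=1 r4=6

r0=0 r1=1 r2=0 r3=1 r4=6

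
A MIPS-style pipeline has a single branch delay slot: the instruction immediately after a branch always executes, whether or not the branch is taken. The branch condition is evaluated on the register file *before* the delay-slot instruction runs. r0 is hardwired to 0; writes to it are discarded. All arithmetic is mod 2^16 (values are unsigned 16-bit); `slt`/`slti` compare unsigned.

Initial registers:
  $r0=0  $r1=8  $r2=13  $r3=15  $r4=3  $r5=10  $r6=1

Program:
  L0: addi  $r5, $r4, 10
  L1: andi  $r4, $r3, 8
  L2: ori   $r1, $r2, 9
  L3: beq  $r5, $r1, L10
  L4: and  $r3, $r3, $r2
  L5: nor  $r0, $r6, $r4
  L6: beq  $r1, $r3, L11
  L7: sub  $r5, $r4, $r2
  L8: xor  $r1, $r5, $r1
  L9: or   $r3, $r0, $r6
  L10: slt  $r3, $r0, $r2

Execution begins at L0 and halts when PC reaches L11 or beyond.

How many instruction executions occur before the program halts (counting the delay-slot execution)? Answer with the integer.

6

[0] addi  $r5, $r4, 10  →  {$r0:0, $r1:8, $r2:13, $r3:15, $r4:3, $r5:13, $r6:1}
[1] andi  $r4, $r3, 8  →  {$r0:0, $r1:8, $r2:13, $r3:15, $r4:8, $r5:13, $r6:1}
[2] ori   $r1, $r2, 9  →  {$r0:0, $r1:13, $r2:13, $r3:15, $r4:8, $r5:13, $r6:1}
[3] beq  $r5, $r1, L10  →  {$r0:0, $r1:13, $r2:13, $r3:15, $r4:8, $r5:13, $r6:1}  ⟨branch taken⟩
[4] and  $r3, $r3, $r2  →  {$r0:0, $r1:13, $r2:13, $r3:13, $r4:8, $r5:13, $r6:1}
[10] slt  $r3, $r0, $r2  →  {$r0:0, $r1:13, $r2:13, $r3:1, $r4:8, $r5:13, $r6:1}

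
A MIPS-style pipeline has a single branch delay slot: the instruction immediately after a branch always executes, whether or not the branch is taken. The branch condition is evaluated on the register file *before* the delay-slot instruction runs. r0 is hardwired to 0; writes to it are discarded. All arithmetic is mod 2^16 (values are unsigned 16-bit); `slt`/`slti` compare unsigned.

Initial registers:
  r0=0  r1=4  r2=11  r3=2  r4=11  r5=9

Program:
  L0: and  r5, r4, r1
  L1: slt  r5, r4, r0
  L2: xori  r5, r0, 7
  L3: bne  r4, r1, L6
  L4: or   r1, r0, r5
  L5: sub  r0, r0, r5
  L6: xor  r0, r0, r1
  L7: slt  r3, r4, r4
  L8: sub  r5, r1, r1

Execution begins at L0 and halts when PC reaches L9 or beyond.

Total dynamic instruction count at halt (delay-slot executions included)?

8

PC=0  and  r5, r4, r1        | r0=0 r1=4 r2=11 r3=2 r4=11 r5=0
PC=1  slt  r5, r4, r0        | r0=0 r1=4 r2=11 r3=2 r4=11 r5=0
PC=2  xori  r5, r0, 7        | r0=0 r1=4 r2=11 r3=2 r4=11 r5=7
PC=3  bne  r4, r1, L6        | r0=0 r1=4 r2=11 r3=2 r4=11 r5=7  [TAKEN]
PC=4  or   r1, r0, r5        | r0=0 r1=7 r2=11 r3=2 r4=11 r5=7
PC=6  xor  r0, r0, r1        | r0=0 r1=7 r2=11 r3=2 r4=11 r5=7
PC=7  slt  r3, r4, r4        | r0=0 r1=7 r2=11 r3=0 r4=11 r5=7
PC=8  sub  r5, r1, r1        | r0=0 r1=7 r2=11 r3=0 r4=11 r5=0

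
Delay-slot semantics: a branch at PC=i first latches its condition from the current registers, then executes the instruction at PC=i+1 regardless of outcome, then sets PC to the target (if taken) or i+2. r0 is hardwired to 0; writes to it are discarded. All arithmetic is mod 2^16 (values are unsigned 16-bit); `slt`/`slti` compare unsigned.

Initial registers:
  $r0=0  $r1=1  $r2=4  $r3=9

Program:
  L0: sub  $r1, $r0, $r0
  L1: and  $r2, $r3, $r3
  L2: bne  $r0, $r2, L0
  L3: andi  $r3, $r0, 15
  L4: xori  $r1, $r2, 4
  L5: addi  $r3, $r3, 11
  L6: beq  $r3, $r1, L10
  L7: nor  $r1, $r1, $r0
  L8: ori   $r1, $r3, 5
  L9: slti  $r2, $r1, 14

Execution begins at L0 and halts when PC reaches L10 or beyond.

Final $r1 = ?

#0 sub  $r1, $r0, $r0 ; 0/0/4/9
#1 and  $r2, $r3, $r3 ; 0/0/9/9
#2 bne  $r0, $r2, L0 ; 0/0/9/9 ; →target
#3 andi  $r3, $r0, 15 ; 0/0/9/0
#0 sub  $r1, $r0, $r0 ; 0/0/9/0
#1 and  $r2, $r3, $r3 ; 0/0/0/0
#2 bne  $r0, $r2, L0 ; 0/0/0/0 ; →fallthru
#3 andi  $r3, $r0, 15 ; 0/0/0/0
#4 xori  $r1, $r2, 4 ; 0/4/0/0
#5 addi  $r3, $r3, 11 ; 0/4/0/11
#6 beq  $r3, $r1, L10 ; 0/4/0/11 ; →fallthru
#7 nor  $r1, $r1, $r0 ; 0/65531/0/11
#8 ori   $r1, $r3, 5 ; 0/15/0/11
#9 slti  $r2, $r1, 14 ; 0/15/0/11

15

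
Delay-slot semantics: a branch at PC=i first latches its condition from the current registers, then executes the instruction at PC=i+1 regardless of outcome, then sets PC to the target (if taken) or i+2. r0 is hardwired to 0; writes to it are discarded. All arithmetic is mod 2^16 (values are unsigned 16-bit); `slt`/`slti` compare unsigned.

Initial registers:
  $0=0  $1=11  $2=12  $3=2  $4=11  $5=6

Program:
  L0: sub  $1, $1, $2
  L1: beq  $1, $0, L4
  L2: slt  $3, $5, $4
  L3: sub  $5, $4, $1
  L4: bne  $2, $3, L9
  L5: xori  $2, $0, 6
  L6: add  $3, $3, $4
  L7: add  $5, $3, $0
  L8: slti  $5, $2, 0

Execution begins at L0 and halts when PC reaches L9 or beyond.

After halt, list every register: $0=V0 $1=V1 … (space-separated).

  step pc=0: sub  $1, $1, $2  regs=(0,65535,12,2,11,6)
  step pc=1: beq  $1, $0, L4  cond=F  regs=(0,65535,12,2,11,6)
  step pc=2: slt  $3, $5, $4  regs=(0,65535,12,1,11,6)
  step pc=3: sub  $5, $4, $1  regs=(0,65535,12,1,11,12)
  step pc=4: bne  $2, $3, L9  cond=T  regs=(0,65535,12,1,11,12)
  step pc=5: xori  $2, $0, 6  regs=(0,65535,6,1,11,12)

$0=0 $1=65535 $2=6 $3=1 $4=11 $5=12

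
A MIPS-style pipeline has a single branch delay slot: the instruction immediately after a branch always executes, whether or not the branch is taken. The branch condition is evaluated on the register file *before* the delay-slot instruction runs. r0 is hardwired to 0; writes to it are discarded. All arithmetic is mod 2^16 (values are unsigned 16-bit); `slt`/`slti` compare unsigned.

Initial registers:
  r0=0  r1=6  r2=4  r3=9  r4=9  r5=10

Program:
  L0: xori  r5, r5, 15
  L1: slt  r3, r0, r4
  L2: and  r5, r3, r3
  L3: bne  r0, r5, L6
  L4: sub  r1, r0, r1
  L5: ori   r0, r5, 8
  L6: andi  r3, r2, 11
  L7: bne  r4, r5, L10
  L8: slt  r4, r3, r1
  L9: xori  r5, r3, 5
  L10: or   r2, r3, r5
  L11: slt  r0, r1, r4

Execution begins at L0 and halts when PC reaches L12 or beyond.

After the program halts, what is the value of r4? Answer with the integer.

1

  step pc=0: xori  r5, r5, 15  regs=(0,6,4,9,9,5)
  step pc=1: slt  r3, r0, r4  regs=(0,6,4,1,9,5)
  step pc=2: and  r5, r3, r3  regs=(0,6,4,1,9,1)
  step pc=3: bne  r0, r5, L6  cond=T  regs=(0,6,4,1,9,1)
  step pc=4: sub  r1, r0, r1  regs=(0,65530,4,1,9,1)
  step pc=6: andi  r3, r2, 11  regs=(0,65530,4,0,9,1)
  step pc=7: bne  r4, r5, L10  cond=T  regs=(0,65530,4,0,9,1)
  step pc=8: slt  r4, r3, r1  regs=(0,65530,4,0,1,1)
  step pc=10: or   r2, r3, r5  regs=(0,65530,1,0,1,1)
  step pc=11: slt  r0, r1, r4  regs=(0,65530,1,0,1,1)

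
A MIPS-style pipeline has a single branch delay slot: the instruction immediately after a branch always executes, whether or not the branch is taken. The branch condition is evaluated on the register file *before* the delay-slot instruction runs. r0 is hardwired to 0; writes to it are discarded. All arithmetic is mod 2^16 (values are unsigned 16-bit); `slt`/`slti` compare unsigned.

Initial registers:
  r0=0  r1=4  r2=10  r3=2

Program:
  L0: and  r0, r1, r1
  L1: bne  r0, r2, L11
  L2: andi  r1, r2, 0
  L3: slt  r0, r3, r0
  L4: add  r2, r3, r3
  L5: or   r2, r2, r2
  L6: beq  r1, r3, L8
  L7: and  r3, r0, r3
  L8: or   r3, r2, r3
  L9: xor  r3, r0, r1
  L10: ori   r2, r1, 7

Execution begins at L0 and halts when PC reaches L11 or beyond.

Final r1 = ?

[0] and  r0, r1, r1  →  {r0:0, r1:4, r2:10, r3:2}
[1] bne  r0, r2, L11  →  {r0:0, r1:4, r2:10, r3:2}  ⟨branch taken⟩
[2] andi  r1, r2, 0  →  {r0:0, r1:0, r2:10, r3:2}

0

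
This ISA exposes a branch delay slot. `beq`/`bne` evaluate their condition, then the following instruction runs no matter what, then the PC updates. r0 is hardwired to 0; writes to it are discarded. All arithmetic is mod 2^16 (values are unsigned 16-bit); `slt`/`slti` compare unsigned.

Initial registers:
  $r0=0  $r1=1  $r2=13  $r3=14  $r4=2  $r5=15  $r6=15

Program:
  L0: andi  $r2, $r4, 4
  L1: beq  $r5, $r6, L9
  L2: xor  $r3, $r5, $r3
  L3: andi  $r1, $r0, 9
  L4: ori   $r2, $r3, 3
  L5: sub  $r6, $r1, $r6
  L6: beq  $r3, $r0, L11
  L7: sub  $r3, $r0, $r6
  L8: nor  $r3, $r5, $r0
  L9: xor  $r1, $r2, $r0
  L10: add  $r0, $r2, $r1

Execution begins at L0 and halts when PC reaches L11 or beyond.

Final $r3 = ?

PC=0  andi  $r2, $r4, 4      | $r0=0 $r1=1 $r2=0 $r3=14 $r4=2 $r5=15 $r6=15
PC=1  beq  $r5, $r6, L9      | $r0=0 $r1=1 $r2=0 $r3=14 $r4=2 $r5=15 $r6=15  [TAKEN]
PC=2  xor  $r3, $r5, $r3     | $r0=0 $r1=1 $r2=0 $r3=1 $r4=2 $r5=15 $r6=15
PC=9  xor  $r1, $r2, $r0     | $r0=0 $r1=0 $r2=0 $r3=1 $r4=2 $r5=15 $r6=15
PC=10 add  $r0, $r2, $r1     | $r0=0 $r1=0 $r2=0 $r3=1 $r4=2 $r5=15 $r6=15

1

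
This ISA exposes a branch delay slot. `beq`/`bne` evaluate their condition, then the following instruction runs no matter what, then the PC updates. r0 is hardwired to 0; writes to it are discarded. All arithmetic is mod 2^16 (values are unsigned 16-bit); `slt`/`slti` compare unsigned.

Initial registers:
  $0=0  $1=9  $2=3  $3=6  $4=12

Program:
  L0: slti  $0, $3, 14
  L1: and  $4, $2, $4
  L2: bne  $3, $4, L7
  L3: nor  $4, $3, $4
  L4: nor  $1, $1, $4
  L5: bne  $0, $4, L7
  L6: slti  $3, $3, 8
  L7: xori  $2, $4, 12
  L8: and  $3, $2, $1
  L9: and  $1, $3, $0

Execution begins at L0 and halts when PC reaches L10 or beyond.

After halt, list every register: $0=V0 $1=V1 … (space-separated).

$0=0 $1=0 $2=65525 $3=1 $4=65529

[0] slti  $0, $3, 14  →  {$0:0, $1:9, $2:3, $3:6, $4:12}
[1] and  $4, $2, $4  →  {$0:0, $1:9, $2:3, $3:6, $4:0}
[2] bne  $3, $4, L7  →  {$0:0, $1:9, $2:3, $3:6, $4:0}  ⟨branch taken⟩
[3] nor  $4, $3, $4  →  {$0:0, $1:9, $2:3, $3:6, $4:65529}
[7] xori  $2, $4, 12  →  {$0:0, $1:9, $2:65525, $3:6, $4:65529}
[8] and  $3, $2, $1  →  {$0:0, $1:9, $2:65525, $3:1, $4:65529}
[9] and  $1, $3, $0  →  {$0:0, $1:0, $2:65525, $3:1, $4:65529}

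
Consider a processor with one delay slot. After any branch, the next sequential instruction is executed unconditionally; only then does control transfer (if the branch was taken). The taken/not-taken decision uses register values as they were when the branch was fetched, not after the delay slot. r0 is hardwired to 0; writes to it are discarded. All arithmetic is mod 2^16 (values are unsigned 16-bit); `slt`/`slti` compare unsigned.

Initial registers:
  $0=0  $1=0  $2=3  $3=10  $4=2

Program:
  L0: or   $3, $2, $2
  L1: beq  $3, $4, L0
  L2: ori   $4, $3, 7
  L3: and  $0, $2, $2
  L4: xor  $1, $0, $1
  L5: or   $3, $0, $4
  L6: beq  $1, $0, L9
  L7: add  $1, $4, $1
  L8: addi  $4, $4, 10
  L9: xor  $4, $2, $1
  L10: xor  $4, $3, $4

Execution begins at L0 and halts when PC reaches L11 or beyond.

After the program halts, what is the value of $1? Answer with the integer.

7

[0] or   $3, $2, $2  →  {$0:0, $1:0, $2:3, $3:3, $4:2}
[1] beq  $3, $4, L0  →  {$0:0, $1:0, $2:3, $3:3, $4:2}  ⟨branch fallthrough⟩
[2] ori   $4, $3, 7  →  {$0:0, $1:0, $2:3, $3:3, $4:7}
[3] and  $0, $2, $2  →  {$0:0, $1:0, $2:3, $3:3, $4:7}
[4] xor  $1, $0, $1  →  {$0:0, $1:0, $2:3, $3:3, $4:7}
[5] or   $3, $0, $4  →  {$0:0, $1:0, $2:3, $3:7, $4:7}
[6] beq  $1, $0, L9  →  {$0:0, $1:0, $2:3, $3:7, $4:7}  ⟨branch taken⟩
[7] add  $1, $4, $1  →  {$0:0, $1:7, $2:3, $3:7, $4:7}
[9] xor  $4, $2, $1  →  {$0:0, $1:7, $2:3, $3:7, $4:4}
[10] xor  $4, $3, $4  →  {$0:0, $1:7, $2:3, $3:7, $4:3}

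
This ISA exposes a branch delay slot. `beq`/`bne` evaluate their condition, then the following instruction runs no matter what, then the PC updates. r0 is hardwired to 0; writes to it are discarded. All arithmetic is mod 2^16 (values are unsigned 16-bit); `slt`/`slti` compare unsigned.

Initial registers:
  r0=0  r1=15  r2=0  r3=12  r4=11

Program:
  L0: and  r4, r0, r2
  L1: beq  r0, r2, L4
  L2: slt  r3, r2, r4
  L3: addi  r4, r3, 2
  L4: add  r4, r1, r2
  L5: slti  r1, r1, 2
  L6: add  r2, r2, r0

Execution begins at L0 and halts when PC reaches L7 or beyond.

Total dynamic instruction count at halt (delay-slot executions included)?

PC=0  and  r4, r0, r2        | r0=0 r1=15 r2=0 r3=12 r4=0
PC=1  beq  r0, r2, L4        | r0=0 r1=15 r2=0 r3=12 r4=0  [TAKEN]
PC=2  slt  r3, r2, r4        | r0=0 r1=15 r2=0 r3=0 r4=0
PC=4  add  r4, r1, r2        | r0=0 r1=15 r2=0 r3=0 r4=15
PC=5  slti  r1, r1, 2        | r0=0 r1=0 r2=0 r3=0 r4=15
PC=6  add  r2, r2, r0        | r0=0 r1=0 r2=0 r3=0 r4=15

6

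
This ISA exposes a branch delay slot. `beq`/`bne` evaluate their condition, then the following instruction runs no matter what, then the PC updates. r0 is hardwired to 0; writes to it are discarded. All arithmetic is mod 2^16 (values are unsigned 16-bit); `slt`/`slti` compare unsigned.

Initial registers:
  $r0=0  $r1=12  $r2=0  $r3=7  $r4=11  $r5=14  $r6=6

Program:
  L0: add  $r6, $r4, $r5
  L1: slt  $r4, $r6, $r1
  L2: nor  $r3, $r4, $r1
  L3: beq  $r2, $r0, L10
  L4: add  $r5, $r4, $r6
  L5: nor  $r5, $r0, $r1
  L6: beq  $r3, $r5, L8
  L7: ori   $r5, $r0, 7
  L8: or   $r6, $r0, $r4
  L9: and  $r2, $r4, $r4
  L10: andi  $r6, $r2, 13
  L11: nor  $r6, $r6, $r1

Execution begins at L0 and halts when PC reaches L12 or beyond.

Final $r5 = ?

  step pc=0: add  $r6, $r4, $r5  regs=(0,12,0,7,11,14,25)
  step pc=1: slt  $r4, $r6, $r1  regs=(0,12,0,7,0,14,25)
  step pc=2: nor  $r3, $r4, $r1  regs=(0,12,0,65523,0,14,25)
  step pc=3: beq  $r2, $r0, L10  cond=T  regs=(0,12,0,65523,0,14,25)
  step pc=4: add  $r5, $r4, $r6  regs=(0,12,0,65523,0,25,25)
  step pc=10: andi  $r6, $r2, 13  regs=(0,12,0,65523,0,25,0)
  step pc=11: nor  $r6, $r6, $r1  regs=(0,12,0,65523,0,25,65523)

25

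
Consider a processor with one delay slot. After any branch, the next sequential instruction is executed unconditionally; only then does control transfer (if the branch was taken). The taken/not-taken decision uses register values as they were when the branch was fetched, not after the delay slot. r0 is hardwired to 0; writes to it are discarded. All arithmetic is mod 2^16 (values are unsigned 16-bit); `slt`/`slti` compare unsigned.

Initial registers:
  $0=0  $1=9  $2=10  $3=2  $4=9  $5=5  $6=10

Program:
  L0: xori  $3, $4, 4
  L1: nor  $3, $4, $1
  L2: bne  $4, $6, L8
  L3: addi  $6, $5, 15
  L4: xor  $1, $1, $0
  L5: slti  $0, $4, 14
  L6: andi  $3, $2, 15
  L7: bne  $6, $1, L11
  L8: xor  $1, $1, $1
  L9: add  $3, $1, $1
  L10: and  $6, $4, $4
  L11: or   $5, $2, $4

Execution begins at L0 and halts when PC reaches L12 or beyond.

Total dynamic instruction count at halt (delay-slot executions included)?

PC=0  xori  $3, $4, 4        | $0=0 $1=9 $2=10 $3=13 $4=9 $5=5 $6=10
PC=1  nor  $3, $4, $1        | $0=0 $1=9 $2=10 $3=65526 $4=9 $5=5 $6=10
PC=2  bne  $4, $6, L8        | $0=0 $1=9 $2=10 $3=65526 $4=9 $5=5 $6=10  [TAKEN]
PC=3  addi  $6, $5, 15       | $0=0 $1=9 $2=10 $3=65526 $4=9 $5=5 $6=20
PC=8  xor  $1, $1, $1        | $0=0 $1=0 $2=10 $3=65526 $4=9 $5=5 $6=20
PC=9  add  $3, $1, $1        | $0=0 $1=0 $2=10 $3=0 $4=9 $5=5 $6=20
PC=10 and  $6, $4, $4        | $0=0 $1=0 $2=10 $3=0 $4=9 $5=5 $6=9
PC=11 or   $5, $2, $4        | $0=0 $1=0 $2=10 $3=0 $4=9 $5=11 $6=9

8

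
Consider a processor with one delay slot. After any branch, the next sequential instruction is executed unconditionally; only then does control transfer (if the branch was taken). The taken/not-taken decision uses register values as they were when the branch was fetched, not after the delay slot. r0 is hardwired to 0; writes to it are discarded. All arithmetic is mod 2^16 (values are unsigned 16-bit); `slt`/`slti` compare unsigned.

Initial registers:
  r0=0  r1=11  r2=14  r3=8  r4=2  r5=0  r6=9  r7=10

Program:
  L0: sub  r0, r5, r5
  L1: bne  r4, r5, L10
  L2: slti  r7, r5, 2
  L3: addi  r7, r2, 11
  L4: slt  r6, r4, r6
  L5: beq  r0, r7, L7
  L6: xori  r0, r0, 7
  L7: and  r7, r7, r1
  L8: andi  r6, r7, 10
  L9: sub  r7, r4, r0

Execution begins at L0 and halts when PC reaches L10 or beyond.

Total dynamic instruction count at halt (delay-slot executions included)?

3

#0 sub  r0, r5, r5 ; 0/11/14/8/2/0/9/10
#1 bne  r4, r5, L10 ; 0/11/14/8/2/0/9/10 ; →target
#2 slti  r7, r5, 2 ; 0/11/14/8/2/0/9/1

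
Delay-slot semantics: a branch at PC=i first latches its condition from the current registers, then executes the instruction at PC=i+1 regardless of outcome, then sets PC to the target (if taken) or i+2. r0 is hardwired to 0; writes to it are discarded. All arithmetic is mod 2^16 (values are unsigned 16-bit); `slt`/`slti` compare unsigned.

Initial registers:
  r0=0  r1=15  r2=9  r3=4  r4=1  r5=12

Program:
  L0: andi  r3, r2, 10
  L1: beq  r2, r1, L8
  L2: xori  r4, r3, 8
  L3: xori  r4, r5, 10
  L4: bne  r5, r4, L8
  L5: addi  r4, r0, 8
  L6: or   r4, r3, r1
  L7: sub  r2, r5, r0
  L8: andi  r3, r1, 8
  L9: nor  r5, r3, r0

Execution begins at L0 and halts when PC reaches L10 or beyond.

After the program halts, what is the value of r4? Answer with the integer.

8

#0 andi  r3, r2, 10 ; 0/15/9/8/1/12
#1 beq  r2, r1, L8 ; 0/15/9/8/1/12 ; →fallthru
#2 xori  r4, r3, 8 ; 0/15/9/8/0/12
#3 xori  r4, r5, 10 ; 0/15/9/8/6/12
#4 bne  r5, r4, L8 ; 0/15/9/8/6/12 ; →target
#5 addi  r4, r0, 8 ; 0/15/9/8/8/12
#8 andi  r3, r1, 8 ; 0/15/9/8/8/12
#9 nor  r5, r3, r0 ; 0/15/9/8/8/65527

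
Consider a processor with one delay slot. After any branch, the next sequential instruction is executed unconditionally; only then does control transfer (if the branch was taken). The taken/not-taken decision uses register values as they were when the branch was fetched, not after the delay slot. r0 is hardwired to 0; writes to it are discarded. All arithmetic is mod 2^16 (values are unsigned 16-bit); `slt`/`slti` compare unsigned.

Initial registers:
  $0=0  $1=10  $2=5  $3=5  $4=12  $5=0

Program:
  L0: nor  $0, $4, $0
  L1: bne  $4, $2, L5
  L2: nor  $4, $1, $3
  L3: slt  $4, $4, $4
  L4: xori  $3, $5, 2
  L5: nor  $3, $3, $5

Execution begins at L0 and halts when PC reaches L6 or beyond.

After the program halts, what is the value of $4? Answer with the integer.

65520

  step pc=0: nor  $0, $4, $0  regs=(0,10,5,5,12,0)
  step pc=1: bne  $4, $2, L5  cond=T  regs=(0,10,5,5,12,0)
  step pc=2: nor  $4, $1, $3  regs=(0,10,5,5,65520,0)
  step pc=5: nor  $3, $3, $5  regs=(0,10,5,65530,65520,0)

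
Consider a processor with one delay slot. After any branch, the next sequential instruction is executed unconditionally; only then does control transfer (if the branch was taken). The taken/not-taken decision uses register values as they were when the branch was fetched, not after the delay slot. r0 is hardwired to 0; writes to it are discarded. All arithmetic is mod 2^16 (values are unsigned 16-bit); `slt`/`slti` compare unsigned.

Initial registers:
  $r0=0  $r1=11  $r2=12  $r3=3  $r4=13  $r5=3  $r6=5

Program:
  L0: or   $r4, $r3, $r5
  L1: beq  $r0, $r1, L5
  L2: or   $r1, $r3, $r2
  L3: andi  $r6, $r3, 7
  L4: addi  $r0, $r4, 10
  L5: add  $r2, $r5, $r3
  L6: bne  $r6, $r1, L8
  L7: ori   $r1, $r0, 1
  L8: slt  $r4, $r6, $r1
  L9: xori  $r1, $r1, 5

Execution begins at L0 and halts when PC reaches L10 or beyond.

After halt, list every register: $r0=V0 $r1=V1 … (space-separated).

#0 or   $r4, $r3, $r5 ; 0/11/12/3/3/3/5
#1 beq  $r0, $r1, L5 ; 0/11/12/3/3/3/5 ; →fallthru
#2 or   $r1, $r3, $r2 ; 0/15/12/3/3/3/5
#3 andi  $r6, $r3, 7 ; 0/15/12/3/3/3/3
#4 addi  $r0, $r4, 10 ; 0/15/12/3/3/3/3
#5 add  $r2, $r5, $r3 ; 0/15/6/3/3/3/3
#6 bne  $r6, $r1, L8 ; 0/15/6/3/3/3/3 ; →target
#7 ori   $r1, $r0, 1 ; 0/1/6/3/3/3/3
#8 slt  $r4, $r6, $r1 ; 0/1/6/3/0/3/3
#9 xori  $r1, $r1, 5 ; 0/4/6/3/0/3/3

$r0=0 $r1=4 $r2=6 $r3=3 $r4=0 $r5=3 $r6=3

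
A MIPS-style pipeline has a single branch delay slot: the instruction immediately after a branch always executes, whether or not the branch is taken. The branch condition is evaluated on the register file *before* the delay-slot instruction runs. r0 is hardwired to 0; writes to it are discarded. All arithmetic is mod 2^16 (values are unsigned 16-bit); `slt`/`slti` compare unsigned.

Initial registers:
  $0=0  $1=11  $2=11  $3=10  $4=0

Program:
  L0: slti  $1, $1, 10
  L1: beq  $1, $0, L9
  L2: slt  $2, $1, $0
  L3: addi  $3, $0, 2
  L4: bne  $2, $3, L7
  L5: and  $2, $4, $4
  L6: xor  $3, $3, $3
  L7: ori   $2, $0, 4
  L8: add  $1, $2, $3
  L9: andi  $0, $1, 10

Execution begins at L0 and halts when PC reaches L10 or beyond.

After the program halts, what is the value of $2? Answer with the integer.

0

PC=0  slti  $1, $1, 10       | $0=0 $1=0 $2=11 $3=10 $4=0
PC=1  beq  $1, $0, L9        | $0=0 $1=0 $2=11 $3=10 $4=0  [TAKEN]
PC=2  slt  $2, $1, $0        | $0=0 $1=0 $2=0 $3=10 $4=0
PC=9  andi  $0, $1, 10       | $0=0 $1=0 $2=0 $3=10 $4=0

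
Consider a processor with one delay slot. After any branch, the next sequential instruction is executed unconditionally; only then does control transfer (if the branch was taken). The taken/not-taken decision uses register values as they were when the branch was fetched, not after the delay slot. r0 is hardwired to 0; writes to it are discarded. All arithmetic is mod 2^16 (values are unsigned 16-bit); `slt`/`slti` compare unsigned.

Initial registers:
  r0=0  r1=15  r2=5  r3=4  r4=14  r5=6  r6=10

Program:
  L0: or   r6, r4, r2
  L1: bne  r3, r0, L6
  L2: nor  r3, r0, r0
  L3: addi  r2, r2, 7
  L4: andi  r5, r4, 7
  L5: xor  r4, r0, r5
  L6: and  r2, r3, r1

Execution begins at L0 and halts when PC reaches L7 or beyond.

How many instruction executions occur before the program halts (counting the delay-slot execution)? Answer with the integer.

  step pc=0: or   r6, r4, r2  regs=(0,15,5,4,14,6,15)
  step pc=1: bne  r3, r0, L6  cond=T  regs=(0,15,5,4,14,6,15)
  step pc=2: nor  r3, r0, r0  regs=(0,15,5,65535,14,6,15)
  step pc=6: and  r2, r3, r1  regs=(0,15,15,65535,14,6,15)

4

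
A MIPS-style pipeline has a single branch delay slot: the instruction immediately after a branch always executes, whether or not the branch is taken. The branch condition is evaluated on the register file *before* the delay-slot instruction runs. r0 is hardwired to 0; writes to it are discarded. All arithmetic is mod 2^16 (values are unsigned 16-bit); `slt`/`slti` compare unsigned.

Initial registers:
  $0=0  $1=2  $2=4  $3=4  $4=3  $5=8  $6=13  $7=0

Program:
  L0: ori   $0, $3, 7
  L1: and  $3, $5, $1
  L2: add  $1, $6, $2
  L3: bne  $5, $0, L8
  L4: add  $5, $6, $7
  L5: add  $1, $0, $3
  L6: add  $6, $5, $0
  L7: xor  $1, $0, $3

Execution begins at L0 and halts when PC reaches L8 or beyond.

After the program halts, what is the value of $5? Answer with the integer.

13

  step pc=0: ori   $0, $3, 7  regs=(0,2,4,4,3,8,13,0)
  step pc=1: and  $3, $5, $1  regs=(0,2,4,0,3,8,13,0)
  step pc=2: add  $1, $6, $2  regs=(0,17,4,0,3,8,13,0)
  step pc=3: bne  $5, $0, L8  cond=T  regs=(0,17,4,0,3,8,13,0)
  step pc=4: add  $5, $6, $7  regs=(0,17,4,0,3,13,13,0)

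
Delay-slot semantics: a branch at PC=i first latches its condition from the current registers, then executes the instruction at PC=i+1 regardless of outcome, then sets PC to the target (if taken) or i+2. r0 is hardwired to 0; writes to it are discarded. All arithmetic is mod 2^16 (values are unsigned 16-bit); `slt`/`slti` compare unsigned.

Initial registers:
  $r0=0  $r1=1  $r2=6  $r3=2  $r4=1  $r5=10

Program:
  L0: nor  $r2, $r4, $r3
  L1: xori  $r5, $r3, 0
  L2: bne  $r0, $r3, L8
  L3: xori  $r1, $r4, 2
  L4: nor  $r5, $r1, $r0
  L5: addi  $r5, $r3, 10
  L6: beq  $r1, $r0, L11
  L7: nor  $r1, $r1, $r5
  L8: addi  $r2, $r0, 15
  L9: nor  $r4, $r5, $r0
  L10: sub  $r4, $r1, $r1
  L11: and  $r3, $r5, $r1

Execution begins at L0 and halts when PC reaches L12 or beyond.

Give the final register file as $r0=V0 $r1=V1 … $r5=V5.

$r0=0 $r1=3 $r2=15 $r3=2 $r4=0 $r5=2

#0 nor  $r2, $r4, $r3 ; 0/1/65532/2/1/10
#1 xori  $r5, $r3, 0 ; 0/1/65532/2/1/2
#2 bne  $r0, $r3, L8 ; 0/1/65532/2/1/2 ; →target
#3 xori  $r1, $r4, 2 ; 0/3/65532/2/1/2
#8 addi  $r2, $r0, 15 ; 0/3/15/2/1/2
#9 nor  $r4, $r5, $r0 ; 0/3/15/2/65533/2
#10 sub  $r4, $r1, $r1 ; 0/3/15/2/0/2
#11 and  $r3, $r5, $r1 ; 0/3/15/2/0/2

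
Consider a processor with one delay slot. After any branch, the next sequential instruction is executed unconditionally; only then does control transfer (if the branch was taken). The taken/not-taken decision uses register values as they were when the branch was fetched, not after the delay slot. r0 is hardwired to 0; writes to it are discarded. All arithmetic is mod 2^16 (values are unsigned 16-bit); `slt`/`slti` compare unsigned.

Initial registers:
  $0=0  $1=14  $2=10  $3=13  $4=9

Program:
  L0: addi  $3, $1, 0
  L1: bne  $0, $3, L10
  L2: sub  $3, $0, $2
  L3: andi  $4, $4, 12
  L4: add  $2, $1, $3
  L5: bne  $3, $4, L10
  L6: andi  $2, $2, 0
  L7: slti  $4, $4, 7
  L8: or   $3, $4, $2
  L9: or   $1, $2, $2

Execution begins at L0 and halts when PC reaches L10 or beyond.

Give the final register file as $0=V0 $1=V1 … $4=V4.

[0] addi  $3, $1, 0  →  {$0:0, $1:14, $2:10, $3:14, $4:9}
[1] bne  $0, $3, L10  →  {$0:0, $1:14, $2:10, $3:14, $4:9}  ⟨branch taken⟩
[2] sub  $3, $0, $2  →  {$0:0, $1:14, $2:10, $3:65526, $4:9}

$0=0 $1=14 $2=10 $3=65526 $4=9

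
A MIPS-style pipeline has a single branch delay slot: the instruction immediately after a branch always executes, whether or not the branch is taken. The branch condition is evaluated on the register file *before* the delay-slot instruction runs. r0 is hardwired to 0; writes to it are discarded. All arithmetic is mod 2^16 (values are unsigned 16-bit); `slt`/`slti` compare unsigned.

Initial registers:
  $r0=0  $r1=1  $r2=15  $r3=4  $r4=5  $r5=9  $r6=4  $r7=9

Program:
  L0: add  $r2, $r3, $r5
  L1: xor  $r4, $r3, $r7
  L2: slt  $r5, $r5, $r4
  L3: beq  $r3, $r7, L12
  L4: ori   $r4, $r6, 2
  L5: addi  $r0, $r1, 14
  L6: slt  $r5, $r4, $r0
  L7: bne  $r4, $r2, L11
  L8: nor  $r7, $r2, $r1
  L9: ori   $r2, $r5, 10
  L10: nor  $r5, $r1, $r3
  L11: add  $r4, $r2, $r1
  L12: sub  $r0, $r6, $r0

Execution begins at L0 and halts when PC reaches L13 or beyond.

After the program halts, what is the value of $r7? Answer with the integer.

PC=0  add  $r2, $r3, $r5     | $r0=0 $r1=1 $r2=13 $r3=4 $r4=5 $r5=9 $r6=4 $r7=9
PC=1  xor  $r4, $r3, $r7     | $r0=0 $r1=1 $r2=13 $r3=4 $r4=13 $r5=9 $r6=4 $r7=9
PC=2  slt  $r5, $r5, $r4     | $r0=0 $r1=1 $r2=13 $r3=4 $r4=13 $r5=1 $r6=4 $r7=9
PC=3  beq  $r3, $r7, L12     | $r0=0 $r1=1 $r2=13 $r3=4 $r4=13 $r5=1 $r6=4 $r7=9  [not taken]
PC=4  ori   $r4, $r6, 2      | $r0=0 $r1=1 $r2=13 $r3=4 $r4=6 $r5=1 $r6=4 $r7=9
PC=5  addi  $r0, $r1, 14     | $r0=0 $r1=1 $r2=13 $r3=4 $r4=6 $r5=1 $r6=4 $r7=9
PC=6  slt  $r5, $r4, $r0     | $r0=0 $r1=1 $r2=13 $r3=4 $r4=6 $r5=0 $r6=4 $r7=9
PC=7  bne  $r4, $r2, L11     | $r0=0 $r1=1 $r2=13 $r3=4 $r4=6 $r5=0 $r6=4 $r7=9  [TAKEN]
PC=8  nor  $r7, $r2, $r1     | $r0=0 $r1=1 $r2=13 $r3=4 $r4=6 $r5=0 $r6=4 $r7=65522
PC=11 add  $r4, $r2, $r1     | $r0=0 $r1=1 $r2=13 $r3=4 $r4=14 $r5=0 $r6=4 $r7=65522
PC=12 sub  $r0, $r6, $r0     | $r0=0 $r1=1 $r2=13 $r3=4 $r4=14 $r5=0 $r6=4 $r7=65522

65522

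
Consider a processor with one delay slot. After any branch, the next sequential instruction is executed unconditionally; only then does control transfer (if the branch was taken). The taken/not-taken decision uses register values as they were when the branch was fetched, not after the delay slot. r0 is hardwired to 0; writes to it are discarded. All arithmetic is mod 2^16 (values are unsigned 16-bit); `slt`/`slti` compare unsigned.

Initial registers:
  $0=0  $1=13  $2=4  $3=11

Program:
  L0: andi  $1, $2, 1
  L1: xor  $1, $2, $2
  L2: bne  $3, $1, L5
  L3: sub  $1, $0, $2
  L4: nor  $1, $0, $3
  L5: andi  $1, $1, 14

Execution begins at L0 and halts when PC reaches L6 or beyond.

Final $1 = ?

12

#0 andi  $1, $2, 1 ; 0/0/4/11
#1 xor  $1, $2, $2 ; 0/0/4/11
#2 bne  $3, $1, L5 ; 0/0/4/11 ; →target
#3 sub  $1, $0, $2 ; 0/65532/4/11
#5 andi  $1, $1, 14 ; 0/12/4/11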